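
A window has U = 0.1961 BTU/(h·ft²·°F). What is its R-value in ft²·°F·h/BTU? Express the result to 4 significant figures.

R = 1/U = 1/0.1961 = 5.0994

5.099 ft²·°F·h/BTU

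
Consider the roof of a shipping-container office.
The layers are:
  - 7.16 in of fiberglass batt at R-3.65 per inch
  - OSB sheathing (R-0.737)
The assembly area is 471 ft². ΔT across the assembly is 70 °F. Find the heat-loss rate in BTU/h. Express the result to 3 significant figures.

1230 BTU/h

7.16 × 3.65 = 26.13
R_total = 26.13 + 0.737 = 26.87 ft²·°F·h/BTU
Q = A·ΔT/R = 471 × 70 / 26.87 = 1227 BTU/h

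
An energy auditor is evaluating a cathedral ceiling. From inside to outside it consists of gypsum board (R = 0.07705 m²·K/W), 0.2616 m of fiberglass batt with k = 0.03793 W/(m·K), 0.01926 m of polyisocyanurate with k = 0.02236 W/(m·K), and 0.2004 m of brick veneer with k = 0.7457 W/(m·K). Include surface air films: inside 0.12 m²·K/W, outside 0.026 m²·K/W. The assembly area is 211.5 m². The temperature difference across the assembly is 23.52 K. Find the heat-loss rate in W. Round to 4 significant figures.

603.0 W

0.2616/0.03793 = 6.8969
0.01926/0.02236 = 0.86136
0.2004/0.7457 = 0.26874
R_total = 0.12 + 0.07705 + 6.8969 + 0.86136 + 0.26874 + 0.026 = 8.2501 m²·K/W
Q = A·ΔT/R = 211.5 × 23.52 / 8.2501 = 602.96 W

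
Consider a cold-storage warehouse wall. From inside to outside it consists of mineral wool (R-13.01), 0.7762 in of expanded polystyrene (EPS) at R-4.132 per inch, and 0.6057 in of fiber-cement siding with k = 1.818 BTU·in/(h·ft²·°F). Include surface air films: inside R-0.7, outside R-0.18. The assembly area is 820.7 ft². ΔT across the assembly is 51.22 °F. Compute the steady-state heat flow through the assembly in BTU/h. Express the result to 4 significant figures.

0.7762 × 4.132 = 3.2073
0.6057/1.818 = 0.33317
R_total = 0.7 + 13.01 + 3.2073 + 0.33317 + 0.18 = 17.43 ft²·°F·h/BTU
Q = A·ΔT/R = 820.7 × 51.22 / 17.43 = 2411.7 BTU/h

2412 BTU/h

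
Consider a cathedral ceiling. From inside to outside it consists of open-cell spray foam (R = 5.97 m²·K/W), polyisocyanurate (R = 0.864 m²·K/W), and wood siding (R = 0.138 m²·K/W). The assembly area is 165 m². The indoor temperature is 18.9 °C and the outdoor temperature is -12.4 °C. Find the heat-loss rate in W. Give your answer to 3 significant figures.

R_total = 5.97 + 0.864 + 0.138 = 6.972 m²·K/W
Q = A·ΔT/R = 165 × (18.9 − (-12.4)) / 6.972 = 740.7 W

741 W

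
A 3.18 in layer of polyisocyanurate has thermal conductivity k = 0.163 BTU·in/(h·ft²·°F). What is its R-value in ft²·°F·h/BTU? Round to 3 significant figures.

19.5 ft²·°F·h/BTU

R = L/k = 3.18/0.163 = 19.51 ft²·°F·h/BTU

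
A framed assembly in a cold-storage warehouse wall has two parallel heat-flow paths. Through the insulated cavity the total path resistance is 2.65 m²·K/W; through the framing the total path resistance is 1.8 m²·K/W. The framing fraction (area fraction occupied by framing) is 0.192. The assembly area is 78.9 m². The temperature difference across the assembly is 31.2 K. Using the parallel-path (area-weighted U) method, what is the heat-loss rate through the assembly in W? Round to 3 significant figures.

1010 W

U_eff = 0.808/2.65 + 0.192/1.8 = 0.3049 + 0.1067 = 0.4116
R_eff = 1/U_eff = 2.43 m²·K/W
Q = 78.9 × 31.2 / 2.43 = 1013 W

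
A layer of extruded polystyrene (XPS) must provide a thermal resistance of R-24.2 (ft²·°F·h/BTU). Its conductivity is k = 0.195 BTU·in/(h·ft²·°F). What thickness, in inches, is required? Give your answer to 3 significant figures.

4.72 in

L = R × k = 24.2 × 0.195 = 4.719 in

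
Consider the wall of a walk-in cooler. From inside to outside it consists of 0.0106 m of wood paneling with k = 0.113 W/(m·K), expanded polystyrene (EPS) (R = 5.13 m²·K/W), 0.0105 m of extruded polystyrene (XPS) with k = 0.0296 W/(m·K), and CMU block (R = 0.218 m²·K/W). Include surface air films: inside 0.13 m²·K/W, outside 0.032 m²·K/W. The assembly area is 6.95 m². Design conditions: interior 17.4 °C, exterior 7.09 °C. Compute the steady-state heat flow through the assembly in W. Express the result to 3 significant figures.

0.0106/0.113 = 0.09381
0.0105/0.0296 = 0.3547
R_total = 0.13 + 0.09381 + 5.13 + 0.3547 + 0.218 + 0.032 = 5.959 m²·K/W
Q = A·ΔT/R = 6.95 × (17.4 − 7.09) / 5.959 = 12.03 W

12.0 W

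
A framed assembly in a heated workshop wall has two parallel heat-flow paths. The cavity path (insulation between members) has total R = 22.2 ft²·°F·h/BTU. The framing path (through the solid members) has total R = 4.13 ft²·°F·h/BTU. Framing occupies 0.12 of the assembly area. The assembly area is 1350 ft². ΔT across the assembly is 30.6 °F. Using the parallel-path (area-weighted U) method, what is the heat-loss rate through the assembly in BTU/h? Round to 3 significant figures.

2840 BTU/h

U_eff = 0.88/22.2 + 0.12/4.13 = 0.03964 + 0.02906 = 0.0687
R_eff = 1/U_eff = 14.56 ft²·°F·h/BTU
Q = 1350 × 30.6 / 14.56 = 2838 BTU/h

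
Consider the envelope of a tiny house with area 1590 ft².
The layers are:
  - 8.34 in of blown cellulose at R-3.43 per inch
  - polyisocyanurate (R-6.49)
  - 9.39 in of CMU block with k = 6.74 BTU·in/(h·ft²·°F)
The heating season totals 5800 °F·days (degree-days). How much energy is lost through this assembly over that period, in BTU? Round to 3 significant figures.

6070000 BTU

8.34 × 3.43 = 28.61
9.39/6.74 = 1.393
R_total = 28.61 + 6.49 + 1.393 = 36.49 ft²·°F·h/BTU
E = A × HDD × 24 / R = 1590 × 5800 × 24 / 36.49 = 6066000 BTU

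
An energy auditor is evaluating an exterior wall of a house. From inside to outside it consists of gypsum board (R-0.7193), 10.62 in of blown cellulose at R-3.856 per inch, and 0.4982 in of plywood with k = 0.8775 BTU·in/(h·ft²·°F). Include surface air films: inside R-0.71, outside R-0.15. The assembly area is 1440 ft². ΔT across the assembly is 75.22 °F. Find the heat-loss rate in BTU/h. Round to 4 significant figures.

10.62 × 3.856 = 40.951
0.4982/0.8775 = 0.56775
R_total = 0.71 + 0.7193 + 40.951 + 0.56775 + 0.15 = 43.098 ft²·°F·h/BTU
Q = A·ΔT/R = 1440 × 75.22 / 43.098 = 2513.3 BTU/h

2513 BTU/h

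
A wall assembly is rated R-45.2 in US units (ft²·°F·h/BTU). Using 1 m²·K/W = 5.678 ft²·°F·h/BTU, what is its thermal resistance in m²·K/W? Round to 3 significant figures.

7.96 m²·K/W

R_SI = 45.2/5.678 = 7.961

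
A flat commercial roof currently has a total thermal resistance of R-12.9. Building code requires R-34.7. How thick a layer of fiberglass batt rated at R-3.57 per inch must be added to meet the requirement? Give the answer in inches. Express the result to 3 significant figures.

6.11 in

ΔR = 34.7 − 12.9 = 21.8 ft²·°F·h/BTU
L = ΔR / (R/in) = 21.8/3.57 = 6.106 in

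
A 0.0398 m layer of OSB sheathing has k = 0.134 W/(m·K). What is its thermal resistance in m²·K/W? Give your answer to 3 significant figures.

0.297 m²·K/W

R = L/k = 0.0398/0.134 = 0.297 m²·K/W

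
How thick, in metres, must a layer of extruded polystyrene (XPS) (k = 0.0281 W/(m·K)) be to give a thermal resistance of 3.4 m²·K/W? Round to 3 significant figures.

L = R·k = 3.4 × 0.0281 = 0.09554 m

0.0955 m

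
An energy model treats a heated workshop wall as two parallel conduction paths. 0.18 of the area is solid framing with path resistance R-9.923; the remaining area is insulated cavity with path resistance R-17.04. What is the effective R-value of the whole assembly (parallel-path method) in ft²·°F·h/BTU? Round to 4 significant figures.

15.09 ft²·°F·h/BTU

U_eff = 0.82/17.04 + 0.18/9.923 = 0.048122 + 0.01814 = 0.066262
R_eff = 1/U_eff = 15.092 ft²·°F·h/BTU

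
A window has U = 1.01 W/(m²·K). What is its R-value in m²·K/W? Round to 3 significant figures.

0.990 m²·K/W

R = 1/U = 1/1.01 = 0.9901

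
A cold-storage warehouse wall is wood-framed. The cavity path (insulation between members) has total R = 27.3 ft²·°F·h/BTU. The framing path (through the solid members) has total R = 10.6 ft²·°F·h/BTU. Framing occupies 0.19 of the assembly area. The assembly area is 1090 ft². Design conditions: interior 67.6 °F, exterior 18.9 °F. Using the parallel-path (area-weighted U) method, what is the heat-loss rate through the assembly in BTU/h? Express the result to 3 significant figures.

U_eff = 0.81/27.3 + 0.19/10.6 = 0.02967 + 0.01792 = 0.04759
R_eff = 1/U_eff = 21.01 ft²·°F·h/BTU
Q = 1090 × (67.6 − 18.9) / 21.01 = 2526 BTU/h

2530 BTU/h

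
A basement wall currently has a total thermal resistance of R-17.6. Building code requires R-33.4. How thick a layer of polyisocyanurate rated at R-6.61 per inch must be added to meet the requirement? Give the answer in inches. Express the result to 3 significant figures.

2.39 in

ΔR = 33.4 − 17.6 = 15.8 ft²·°F·h/BTU
L = ΔR / (R/in) = 15.8/6.61 = 2.39 in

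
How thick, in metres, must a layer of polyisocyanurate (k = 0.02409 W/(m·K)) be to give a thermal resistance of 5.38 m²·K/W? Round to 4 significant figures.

0.1296 m

L = R·k = 5.38 × 0.02409 = 0.1296 m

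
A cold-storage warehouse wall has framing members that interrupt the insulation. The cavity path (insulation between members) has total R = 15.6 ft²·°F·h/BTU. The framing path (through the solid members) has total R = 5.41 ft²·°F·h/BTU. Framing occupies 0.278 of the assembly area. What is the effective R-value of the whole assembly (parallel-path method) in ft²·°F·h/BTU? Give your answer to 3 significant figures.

10.2 ft²·°F·h/BTU

U_eff = 0.722/15.6 + 0.278/5.41 = 0.04628 + 0.05139 = 0.09767
R_eff = 1/U_eff = 10.24 ft²·°F·h/BTU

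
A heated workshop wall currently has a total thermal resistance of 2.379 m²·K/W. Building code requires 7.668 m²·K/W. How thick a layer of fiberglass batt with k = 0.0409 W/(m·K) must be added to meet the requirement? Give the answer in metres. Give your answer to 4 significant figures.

0.2163 m

ΔR = 7.668 − 2.379 = 5.289 m²·K/W
L = ΔR × k = 5.289 × 0.0409 = 0.21632 m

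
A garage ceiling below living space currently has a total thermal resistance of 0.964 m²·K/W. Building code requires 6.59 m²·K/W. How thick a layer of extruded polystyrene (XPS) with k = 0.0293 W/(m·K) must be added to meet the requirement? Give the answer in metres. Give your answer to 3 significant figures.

ΔR = 6.59 − 0.964 = 5.626 m²·K/W
L = ΔR × k = 5.626 × 0.0293 = 0.1648 m

0.165 m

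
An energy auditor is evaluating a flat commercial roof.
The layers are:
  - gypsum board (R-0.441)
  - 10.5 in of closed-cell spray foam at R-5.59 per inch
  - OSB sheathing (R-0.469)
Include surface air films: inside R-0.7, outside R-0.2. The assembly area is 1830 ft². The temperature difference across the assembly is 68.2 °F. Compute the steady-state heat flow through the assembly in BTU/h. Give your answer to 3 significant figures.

2060 BTU/h

10.5 × 5.59 = 58.7
R_total = 0.7 + 0.441 + 58.7 + 0.469 + 0.2 = 60.51 ft²·°F·h/BTU
Q = A·ΔT/R = 1830 × 68.2 / 60.51 = 2063 BTU/h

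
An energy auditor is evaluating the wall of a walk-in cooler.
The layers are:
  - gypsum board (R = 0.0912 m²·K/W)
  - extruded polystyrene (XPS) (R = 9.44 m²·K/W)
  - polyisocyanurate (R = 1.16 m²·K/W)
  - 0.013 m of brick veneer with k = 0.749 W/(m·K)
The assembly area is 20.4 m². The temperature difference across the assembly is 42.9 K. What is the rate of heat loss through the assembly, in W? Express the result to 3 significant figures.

0.013/0.749 = 0.01736
R_total = 0.0912 + 9.44 + 1.16 + 0.01736 = 10.71 m²·K/W
Q = A·ΔT/R = 20.4 × 42.9 / 10.71 = 81.73 W

81.7 W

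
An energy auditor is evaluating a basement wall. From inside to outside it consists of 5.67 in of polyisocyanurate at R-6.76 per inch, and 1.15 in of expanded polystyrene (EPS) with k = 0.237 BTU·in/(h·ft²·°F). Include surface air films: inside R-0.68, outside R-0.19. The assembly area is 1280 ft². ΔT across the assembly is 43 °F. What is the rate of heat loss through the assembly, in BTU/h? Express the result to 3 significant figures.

1250 BTU/h

5.67 × 6.76 = 38.33
1.15/0.237 = 4.852
R_total = 0.68 + 38.33 + 4.852 + 0.19 = 44.05 ft²·°F·h/BTU
Q = A·ΔT/R = 1280 × 43 / 44.05 = 1249 BTU/h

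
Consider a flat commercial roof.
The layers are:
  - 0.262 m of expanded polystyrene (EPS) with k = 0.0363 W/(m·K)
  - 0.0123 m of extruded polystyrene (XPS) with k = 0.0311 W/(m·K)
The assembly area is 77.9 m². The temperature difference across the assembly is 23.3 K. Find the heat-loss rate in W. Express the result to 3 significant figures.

0.262/0.0363 = 7.218
0.0123/0.0311 = 0.3955
R_total = 7.218 + 0.3955 = 7.613 m²·K/W
Q = A·ΔT/R = 77.9 × 23.3 / 7.613 = 238.4 W

238 W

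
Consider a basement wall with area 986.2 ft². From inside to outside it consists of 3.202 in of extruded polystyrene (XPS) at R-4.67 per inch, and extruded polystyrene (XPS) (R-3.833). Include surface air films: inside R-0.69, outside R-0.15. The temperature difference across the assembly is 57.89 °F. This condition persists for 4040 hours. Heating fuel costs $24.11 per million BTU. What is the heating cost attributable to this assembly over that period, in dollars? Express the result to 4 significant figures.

3.202 × 4.67 = 14.953
R_total = 0.69 + 14.953 + 3.833 + 0.15 = 19.626 ft²·°F·h/BTU
Q = 986.2 × 57.89 / 19.626 = 2908.9 BTU/h
E = 2908.9 × 4040 = 11752000 BTU
Cost = 11752000/10⁶ × 24.11 = $283.34

283.3 dollars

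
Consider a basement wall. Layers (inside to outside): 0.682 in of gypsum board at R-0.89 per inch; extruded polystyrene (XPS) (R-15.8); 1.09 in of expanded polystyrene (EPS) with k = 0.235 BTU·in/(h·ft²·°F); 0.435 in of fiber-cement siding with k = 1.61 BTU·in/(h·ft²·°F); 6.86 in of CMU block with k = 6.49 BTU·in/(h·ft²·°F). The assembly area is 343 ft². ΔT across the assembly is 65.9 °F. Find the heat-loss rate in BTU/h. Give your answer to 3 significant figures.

1010 BTU/h

0.682 × 0.89 = 0.607
1.09/0.235 = 4.638
0.435/1.61 = 0.2702
6.86/6.49 = 1.057
R_total = 0.607 + 15.8 + 4.638 + 0.2702 + 1.057 = 22.37 ft²·°F·h/BTU
Q = A·ΔT/R = 343 × 65.9 / 22.37 = 1010 BTU/h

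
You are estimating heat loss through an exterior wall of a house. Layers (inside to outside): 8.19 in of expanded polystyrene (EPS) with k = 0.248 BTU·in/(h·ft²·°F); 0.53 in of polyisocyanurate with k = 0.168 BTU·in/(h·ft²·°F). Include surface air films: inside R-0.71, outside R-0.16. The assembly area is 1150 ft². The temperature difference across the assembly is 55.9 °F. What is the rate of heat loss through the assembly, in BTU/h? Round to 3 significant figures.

1740 BTU/h

8.19/0.248 = 33.02
0.53/0.168 = 3.155
R_total = 0.71 + 33.02 + 3.155 + 0.16 = 37.05 ft²·°F·h/BTU
Q = A·ΔT/R = 1150 × 55.9 / 37.05 = 1735 BTU/h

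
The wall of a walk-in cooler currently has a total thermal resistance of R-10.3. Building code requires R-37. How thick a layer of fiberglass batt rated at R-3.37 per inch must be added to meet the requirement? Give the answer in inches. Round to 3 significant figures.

7.92 in

ΔR = 37 − 10.3 = 26.7 ft²·°F·h/BTU
L = ΔR / (R/in) = 26.7/3.37 = 7.923 in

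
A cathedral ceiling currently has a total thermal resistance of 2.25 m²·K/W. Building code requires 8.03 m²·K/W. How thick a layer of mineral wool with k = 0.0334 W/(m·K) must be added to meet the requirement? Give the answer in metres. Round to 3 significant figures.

ΔR = 8.03 − 2.25 = 5.78 m²·K/W
L = ΔR × k = 5.78 × 0.0334 = 0.1931 m

0.193 m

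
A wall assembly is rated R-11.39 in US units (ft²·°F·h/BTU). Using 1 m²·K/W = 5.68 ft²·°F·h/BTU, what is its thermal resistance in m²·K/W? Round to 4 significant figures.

2.005 m²·K/W

R_SI = 11.39/5.68 = 2.0053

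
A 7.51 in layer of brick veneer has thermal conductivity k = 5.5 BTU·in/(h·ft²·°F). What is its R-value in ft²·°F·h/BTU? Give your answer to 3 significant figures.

1.37 ft²·°F·h/BTU

R = L/k = 7.51/5.5 = 1.365 ft²·°F·h/BTU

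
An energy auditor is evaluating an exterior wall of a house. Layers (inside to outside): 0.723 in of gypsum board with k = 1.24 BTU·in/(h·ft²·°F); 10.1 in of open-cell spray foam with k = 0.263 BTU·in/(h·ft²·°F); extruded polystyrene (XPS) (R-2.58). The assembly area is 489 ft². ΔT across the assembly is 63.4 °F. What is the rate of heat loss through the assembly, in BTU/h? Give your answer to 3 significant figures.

0.723/1.24 = 0.5831
10.1/0.263 = 38.4
R_total = 0.5831 + 38.4 + 2.58 = 41.57 ft²·°F·h/BTU
Q = A·ΔT/R = 489 × 63.4 / 41.57 = 745.9 BTU/h

746 BTU/h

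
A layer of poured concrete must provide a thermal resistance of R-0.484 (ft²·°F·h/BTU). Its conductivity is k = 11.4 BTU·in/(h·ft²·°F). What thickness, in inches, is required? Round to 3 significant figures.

L = R × k = 0.484 × 11.4 = 5.518 in

5.52 in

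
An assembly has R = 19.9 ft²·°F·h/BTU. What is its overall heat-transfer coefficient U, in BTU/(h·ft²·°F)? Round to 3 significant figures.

0.0503 BTU/(h·ft²·°F)

U = 1/R = 1/19.9 = 0.05025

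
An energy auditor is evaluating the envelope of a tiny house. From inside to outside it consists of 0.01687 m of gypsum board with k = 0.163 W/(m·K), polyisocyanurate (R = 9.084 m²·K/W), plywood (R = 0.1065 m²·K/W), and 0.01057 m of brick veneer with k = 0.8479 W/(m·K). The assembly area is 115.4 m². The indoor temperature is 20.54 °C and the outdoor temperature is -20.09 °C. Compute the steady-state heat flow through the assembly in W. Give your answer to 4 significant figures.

503.8 W

0.01687/0.163 = 0.1035
0.01057/0.8479 = 0.012466
R_total = 0.1035 + 9.084 + 0.1065 + 0.012466 = 9.3065 m²·K/W
Q = A·ΔT/R = 115.4 × (20.54 − (-20.09)) / 9.3065 = 503.81 W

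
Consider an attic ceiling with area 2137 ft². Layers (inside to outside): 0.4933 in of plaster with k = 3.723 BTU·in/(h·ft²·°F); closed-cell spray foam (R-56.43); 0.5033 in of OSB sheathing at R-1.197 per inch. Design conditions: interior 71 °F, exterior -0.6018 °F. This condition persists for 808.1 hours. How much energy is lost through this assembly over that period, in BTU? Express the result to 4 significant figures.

0.4933/3.723 = 0.1325
0.5033 × 1.197 = 0.60245
R_total = 0.1325 + 56.43 + 0.60245 = 57.165 ft²·°F·h/BTU
Q = 2137 × (71 − (-0.6018)) / 57.165 = 2676.7 BTU/h
E = 2676.7 × 808.1 = 2163000 BTU

2163000 BTU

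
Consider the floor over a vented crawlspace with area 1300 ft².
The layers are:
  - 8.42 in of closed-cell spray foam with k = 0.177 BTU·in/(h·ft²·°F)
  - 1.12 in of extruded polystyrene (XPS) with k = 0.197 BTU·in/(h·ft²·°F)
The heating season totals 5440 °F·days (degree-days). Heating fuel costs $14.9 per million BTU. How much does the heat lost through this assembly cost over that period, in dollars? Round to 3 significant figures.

8.42/0.177 = 47.57
1.12/0.197 = 5.685
R_total = 47.57 + 5.685 = 53.26 ft²·°F·h/BTU
E = A × HDD × 24 / R = 1300 × 5440 × 24 / 53.26 = 3187000 BTU
Cost = 3187000/10⁶ × 14.9 = $47.49

47.5 dollars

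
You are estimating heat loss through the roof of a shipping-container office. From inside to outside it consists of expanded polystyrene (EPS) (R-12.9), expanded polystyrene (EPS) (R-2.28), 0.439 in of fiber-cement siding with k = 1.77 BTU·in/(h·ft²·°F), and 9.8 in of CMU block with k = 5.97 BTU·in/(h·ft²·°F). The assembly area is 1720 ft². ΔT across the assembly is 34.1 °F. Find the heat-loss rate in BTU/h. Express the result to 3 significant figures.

0.439/1.77 = 0.248
9.8/5.97 = 1.642
R_total = 12.9 + 2.28 + 0.248 + 1.642 = 17.07 ft²·°F·h/BTU
Q = A·ΔT/R = 1720 × 34.1 / 17.07 = 3436 BTU/h

3440 BTU/h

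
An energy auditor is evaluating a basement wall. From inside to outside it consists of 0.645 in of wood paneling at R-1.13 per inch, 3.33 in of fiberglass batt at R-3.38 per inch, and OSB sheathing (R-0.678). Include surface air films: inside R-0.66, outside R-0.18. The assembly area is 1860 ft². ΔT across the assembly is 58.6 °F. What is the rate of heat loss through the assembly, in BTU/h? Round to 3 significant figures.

8070 BTU/h

0.645 × 1.13 = 0.7288
3.33 × 3.38 = 11.26
R_total = 0.66 + 0.7288 + 11.26 + 0.678 + 0.18 = 13.5 ft²·°F·h/BTU
Q = A·ΔT/R = 1860 × 58.6 / 13.5 = 8072 BTU/h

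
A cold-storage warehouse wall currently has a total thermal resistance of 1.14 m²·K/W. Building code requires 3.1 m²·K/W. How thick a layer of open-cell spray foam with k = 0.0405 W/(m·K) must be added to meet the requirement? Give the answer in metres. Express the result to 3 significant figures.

0.0794 m

ΔR = 3.1 − 1.14 = 1.96 m²·K/W
L = ΔR × k = 1.96 × 0.0405 = 0.07938 m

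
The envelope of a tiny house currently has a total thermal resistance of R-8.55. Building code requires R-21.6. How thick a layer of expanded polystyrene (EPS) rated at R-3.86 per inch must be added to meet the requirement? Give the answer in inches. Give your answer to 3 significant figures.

ΔR = 21.6 − 8.55 = 13.05 ft²·°F·h/BTU
L = ΔR / (R/in) = 13.05/3.86 = 3.381 in

3.38 in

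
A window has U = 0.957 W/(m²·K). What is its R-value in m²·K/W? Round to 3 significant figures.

R = 1/U = 1/0.957 = 1.045

1.04 m²·K/W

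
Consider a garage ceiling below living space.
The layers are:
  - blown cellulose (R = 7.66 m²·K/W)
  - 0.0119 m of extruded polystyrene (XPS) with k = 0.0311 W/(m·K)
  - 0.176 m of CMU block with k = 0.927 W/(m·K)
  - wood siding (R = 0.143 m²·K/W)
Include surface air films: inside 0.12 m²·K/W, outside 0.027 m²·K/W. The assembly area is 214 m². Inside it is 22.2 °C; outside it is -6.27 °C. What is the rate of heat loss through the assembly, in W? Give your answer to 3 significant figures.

0.0119/0.0311 = 0.3826
0.176/0.927 = 0.1899
R_total = 0.12 + 7.66 + 0.3826 + 0.1899 + 0.143 + 0.027 = 8.522 m²·K/W
Q = A·ΔT/R = 214 × (22.2 − (-6.27)) / 8.522 = 714.9 W

715 W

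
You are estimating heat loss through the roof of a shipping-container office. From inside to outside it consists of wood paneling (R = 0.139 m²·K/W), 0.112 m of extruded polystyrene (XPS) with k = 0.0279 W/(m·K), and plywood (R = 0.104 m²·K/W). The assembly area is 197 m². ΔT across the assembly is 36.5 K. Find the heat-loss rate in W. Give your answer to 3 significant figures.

1690 W

0.112/0.0279 = 4.014
R_total = 0.139 + 4.014 + 0.104 = 4.257 m²·K/W
Q = A·ΔT/R = 197 × 36.5 / 4.257 = 1689 W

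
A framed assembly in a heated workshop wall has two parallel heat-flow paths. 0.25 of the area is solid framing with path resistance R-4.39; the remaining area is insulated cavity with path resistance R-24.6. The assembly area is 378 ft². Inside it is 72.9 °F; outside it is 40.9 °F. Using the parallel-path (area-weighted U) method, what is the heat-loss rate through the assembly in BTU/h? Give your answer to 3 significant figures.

1060 BTU/h

U_eff = 0.75/24.6 + 0.25/4.39 = 0.03049 + 0.05695 = 0.08744
R_eff = 1/U_eff = 11.44 ft²·°F·h/BTU
Q = 378 × (72.9 − 40.9) / 11.44 = 1058 BTU/h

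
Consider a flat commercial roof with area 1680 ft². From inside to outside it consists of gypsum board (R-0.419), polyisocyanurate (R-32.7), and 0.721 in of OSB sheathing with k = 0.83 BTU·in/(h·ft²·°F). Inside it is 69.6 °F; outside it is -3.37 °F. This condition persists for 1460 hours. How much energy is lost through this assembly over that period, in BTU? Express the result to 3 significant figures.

0.721/0.83 = 0.8687
R_total = 0.419 + 32.7 + 0.8687 = 33.99 ft²·°F·h/BTU
Q = 1680 × (69.6 − (-3.37)) / 33.99 = 3607 BTU/h
E = 3607 × 1460 = 5266000 BTU

5270000 BTU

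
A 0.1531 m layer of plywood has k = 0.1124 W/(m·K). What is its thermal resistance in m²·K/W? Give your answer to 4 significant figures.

R = L/k = 0.1531/0.1124 = 1.3621 m²·K/W

1.362 m²·K/W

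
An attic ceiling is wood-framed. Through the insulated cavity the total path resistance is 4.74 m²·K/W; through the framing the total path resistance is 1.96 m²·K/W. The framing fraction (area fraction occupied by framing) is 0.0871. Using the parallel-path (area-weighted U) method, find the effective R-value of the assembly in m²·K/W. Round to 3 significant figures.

4.22 m²·K/W

U_eff = 0.9129/4.74 + 0.0871/1.96 = 0.1926 + 0.04444 = 0.237
R_eff = 1/U_eff = 4.219 m²·K/W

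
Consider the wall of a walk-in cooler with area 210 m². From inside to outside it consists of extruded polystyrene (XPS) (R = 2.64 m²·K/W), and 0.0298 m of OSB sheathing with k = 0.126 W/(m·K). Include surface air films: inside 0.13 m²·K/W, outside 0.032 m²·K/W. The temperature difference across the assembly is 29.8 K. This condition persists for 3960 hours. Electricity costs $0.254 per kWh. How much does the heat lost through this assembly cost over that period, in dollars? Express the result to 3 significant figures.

0.0298/0.126 = 0.2365
R_total = 0.13 + 2.64 + 0.2365 + 0.032 = 3.039 m²·K/W
Q = 210 × 29.8 / 3.039 = 2060 W
E = 2060 W × 3960 h / 1000 = 8156 kWh
Cost = 8156 × 0.254 = $2072

2070 dollars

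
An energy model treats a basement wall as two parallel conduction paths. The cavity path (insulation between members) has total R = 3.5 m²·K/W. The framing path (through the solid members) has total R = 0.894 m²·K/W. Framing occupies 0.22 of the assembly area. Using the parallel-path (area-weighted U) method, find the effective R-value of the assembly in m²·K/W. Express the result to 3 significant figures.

U_eff = 0.78/3.5 + 0.22/0.894 = 0.2229 + 0.2461 = 0.4689
R_eff = 1/U_eff = 2.132 m²·K/W

2.13 m²·K/W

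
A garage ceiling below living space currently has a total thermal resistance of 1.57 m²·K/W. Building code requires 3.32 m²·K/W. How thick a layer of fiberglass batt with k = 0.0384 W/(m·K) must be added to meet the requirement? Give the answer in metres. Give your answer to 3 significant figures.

ΔR = 3.32 − 1.57 = 1.75 m²·K/W
L = ΔR × k = 1.75 × 0.0384 = 0.0672 m

0.0672 m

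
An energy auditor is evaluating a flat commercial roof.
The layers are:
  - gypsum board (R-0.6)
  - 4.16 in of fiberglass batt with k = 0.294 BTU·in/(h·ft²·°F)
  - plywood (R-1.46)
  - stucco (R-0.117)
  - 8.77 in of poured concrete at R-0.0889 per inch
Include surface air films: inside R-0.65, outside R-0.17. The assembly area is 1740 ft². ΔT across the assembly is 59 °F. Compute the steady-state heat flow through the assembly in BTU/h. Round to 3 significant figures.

5730 BTU/h

4.16/0.294 = 14.15
8.77 × 0.0889 = 0.7797
R_total = 0.65 + 0.6 + 14.15 + 1.46 + 0.117 + 0.7797 + 0.17 = 17.93 ft²·°F·h/BTU
Q = A·ΔT/R = 1740 × 59 / 17.93 = 5727 BTU/h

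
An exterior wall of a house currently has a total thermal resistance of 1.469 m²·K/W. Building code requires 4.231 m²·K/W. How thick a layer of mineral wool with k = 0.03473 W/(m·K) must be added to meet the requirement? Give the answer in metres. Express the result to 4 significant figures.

0.09592 m

ΔR = 4.231 − 1.469 = 2.762 m²·K/W
L = ΔR × k = 2.762 × 0.03473 = 0.095924 m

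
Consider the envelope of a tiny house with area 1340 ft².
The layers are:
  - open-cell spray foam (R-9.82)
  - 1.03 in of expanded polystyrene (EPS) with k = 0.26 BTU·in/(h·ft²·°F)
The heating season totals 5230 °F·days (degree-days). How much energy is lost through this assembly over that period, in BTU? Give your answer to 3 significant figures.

1.03/0.26 = 3.962
R_total = 9.82 + 3.962 = 13.78 ft²·°F·h/BTU
E = A × HDD × 24 / R = 1340 × 5230 × 24 / 13.78 = 12200000 BTU

12200000 BTU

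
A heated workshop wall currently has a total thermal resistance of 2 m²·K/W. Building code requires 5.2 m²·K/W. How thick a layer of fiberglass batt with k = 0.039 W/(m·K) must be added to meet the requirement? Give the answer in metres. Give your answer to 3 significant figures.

0.125 m

ΔR = 5.2 − 2 = 3.2 m²·K/W
L = ΔR × k = 3.2 × 0.039 = 0.1248 m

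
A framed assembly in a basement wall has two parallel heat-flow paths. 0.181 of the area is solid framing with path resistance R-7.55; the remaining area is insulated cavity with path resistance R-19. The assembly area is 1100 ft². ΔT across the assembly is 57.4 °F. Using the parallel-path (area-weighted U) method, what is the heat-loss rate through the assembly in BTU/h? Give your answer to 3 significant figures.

U_eff = 0.819/19 + 0.181/7.55 = 0.04311 + 0.02397 = 0.06708
R_eff = 1/U_eff = 14.91 ft²·°F·h/BTU
Q = 1100 × 57.4 / 14.91 = 4235 BTU/h

4240 BTU/h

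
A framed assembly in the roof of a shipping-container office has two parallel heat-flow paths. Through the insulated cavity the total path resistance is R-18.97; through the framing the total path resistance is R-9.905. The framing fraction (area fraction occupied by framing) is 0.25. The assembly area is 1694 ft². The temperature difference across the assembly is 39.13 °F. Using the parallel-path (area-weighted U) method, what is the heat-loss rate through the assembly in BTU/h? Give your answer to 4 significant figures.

4294 BTU/h

U_eff = 0.75/18.97 + 0.25/9.905 = 0.039536 + 0.02524 = 0.064776
R_eff = 1/U_eff = 15.438 ft²·°F·h/BTU
Q = 1694 × 39.13 / 15.438 = 4293.7 BTU/h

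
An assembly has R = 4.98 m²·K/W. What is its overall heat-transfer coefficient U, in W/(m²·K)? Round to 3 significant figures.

0.201 W/(m²·K)

U = 1/R = 1/4.98 = 0.2008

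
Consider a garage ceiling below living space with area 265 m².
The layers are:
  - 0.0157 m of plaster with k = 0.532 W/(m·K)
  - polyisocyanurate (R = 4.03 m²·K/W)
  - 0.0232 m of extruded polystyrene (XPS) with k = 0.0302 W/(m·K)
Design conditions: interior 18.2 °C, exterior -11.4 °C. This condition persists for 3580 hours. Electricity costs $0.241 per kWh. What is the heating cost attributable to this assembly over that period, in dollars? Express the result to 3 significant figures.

0.0157/0.532 = 0.02951
0.0232/0.0302 = 0.7682
R_total = 0.02951 + 4.03 + 0.7682 = 4.828 m²·K/W
Q = 265 × (18.2 − (-11.4)) / 4.828 = 1625 W
E = 1625 W × 3580 h / 1000 = 5817 kWh
Cost = 5817 × 0.241 = $1402

1400 dollars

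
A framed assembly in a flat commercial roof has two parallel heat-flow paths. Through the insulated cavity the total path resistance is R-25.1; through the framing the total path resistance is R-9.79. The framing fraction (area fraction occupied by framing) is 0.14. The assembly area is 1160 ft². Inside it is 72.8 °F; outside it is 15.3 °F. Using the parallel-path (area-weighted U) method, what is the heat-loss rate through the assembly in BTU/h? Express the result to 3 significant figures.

U_eff = 0.86/25.1 + 0.14/9.79 = 0.03426 + 0.0143 = 0.04856
R_eff = 1/U_eff = 20.59 ft²·°F·h/BTU
Q = 1160 × (72.8 − 15.3) / 20.59 = 3239 BTU/h

3240 BTU/h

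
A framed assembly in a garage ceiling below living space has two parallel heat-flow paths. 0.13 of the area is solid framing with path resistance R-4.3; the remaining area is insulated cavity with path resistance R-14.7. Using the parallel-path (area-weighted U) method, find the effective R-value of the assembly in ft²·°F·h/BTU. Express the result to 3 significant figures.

11.2 ft²·°F·h/BTU

U_eff = 0.87/14.7 + 0.13/4.3 = 0.05918 + 0.03023 = 0.08942
R_eff = 1/U_eff = 11.18 ft²·°F·h/BTU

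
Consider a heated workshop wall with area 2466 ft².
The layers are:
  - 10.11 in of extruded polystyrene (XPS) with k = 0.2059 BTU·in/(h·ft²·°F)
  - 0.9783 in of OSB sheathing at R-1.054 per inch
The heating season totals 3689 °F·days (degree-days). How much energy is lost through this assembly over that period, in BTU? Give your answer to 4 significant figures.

10.11/0.2059 = 49.102
0.9783 × 1.054 = 1.0311
R_total = 49.102 + 1.0311 = 50.133 ft²·°F·h/BTU
E = A × HDD × 24 / R = 2466 × 3689 × 24 / 50.133 = 4355000 BTU

4355000 BTU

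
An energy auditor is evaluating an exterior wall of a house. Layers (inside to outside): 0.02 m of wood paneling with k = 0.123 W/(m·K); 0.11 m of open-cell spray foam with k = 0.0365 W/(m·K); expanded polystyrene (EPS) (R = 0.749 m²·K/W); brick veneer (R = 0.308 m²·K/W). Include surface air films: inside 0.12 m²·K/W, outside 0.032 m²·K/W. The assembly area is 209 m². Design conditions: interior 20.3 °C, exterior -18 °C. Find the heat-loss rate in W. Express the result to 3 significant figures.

0.02/0.123 = 0.1626
0.11/0.0365 = 3.014
R_total = 0.12 + 0.1626 + 3.014 + 0.749 + 0.308 + 0.032 = 4.385 m²·K/W
Q = A·ΔT/R = 209 × (20.3 − (-18)) / 4.385 = 1825 W

1830 W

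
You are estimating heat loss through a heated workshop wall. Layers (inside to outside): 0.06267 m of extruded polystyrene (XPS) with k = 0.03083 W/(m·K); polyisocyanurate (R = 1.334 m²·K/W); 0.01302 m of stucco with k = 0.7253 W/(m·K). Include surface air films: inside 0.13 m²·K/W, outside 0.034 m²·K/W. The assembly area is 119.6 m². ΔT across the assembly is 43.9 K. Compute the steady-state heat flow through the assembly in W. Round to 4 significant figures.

0.06267/0.03083 = 2.0328
0.01302/0.7253 = 0.017951
R_total = 0.13 + 2.0328 + 1.334 + 0.017951 + 0.034 = 3.5487 m²·K/W
Q = A·ΔT/R = 119.6 × 43.9 / 3.5487 = 1479.5 W

1480 W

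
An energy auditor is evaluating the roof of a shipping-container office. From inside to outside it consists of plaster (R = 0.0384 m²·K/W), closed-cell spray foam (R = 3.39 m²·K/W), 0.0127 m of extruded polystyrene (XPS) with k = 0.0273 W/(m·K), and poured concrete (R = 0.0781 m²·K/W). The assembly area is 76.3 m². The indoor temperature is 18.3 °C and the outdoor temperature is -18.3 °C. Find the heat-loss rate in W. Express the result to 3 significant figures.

703 W

0.0127/0.0273 = 0.4652
R_total = 0.0384 + 3.39 + 0.4652 + 0.0781 = 3.972 m²·K/W
Q = A·ΔT/R = 76.3 × (18.3 − (-18.3)) / 3.972 = 703.1 W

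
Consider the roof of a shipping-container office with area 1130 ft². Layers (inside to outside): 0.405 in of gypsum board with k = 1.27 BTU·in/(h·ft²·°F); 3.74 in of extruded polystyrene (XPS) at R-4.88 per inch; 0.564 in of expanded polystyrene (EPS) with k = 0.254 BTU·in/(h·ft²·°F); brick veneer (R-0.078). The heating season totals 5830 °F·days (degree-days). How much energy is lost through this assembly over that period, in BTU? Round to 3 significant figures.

0.405/1.27 = 0.3189
3.74 × 4.88 = 18.25
0.564/0.254 = 2.22
R_total = 0.3189 + 18.25 + 2.22 + 0.078 = 20.87 ft²·°F·h/BTU
E = A × HDD × 24 / R = 1130 × 5830 × 24 / 20.87 = 7576000 BTU

7580000 BTU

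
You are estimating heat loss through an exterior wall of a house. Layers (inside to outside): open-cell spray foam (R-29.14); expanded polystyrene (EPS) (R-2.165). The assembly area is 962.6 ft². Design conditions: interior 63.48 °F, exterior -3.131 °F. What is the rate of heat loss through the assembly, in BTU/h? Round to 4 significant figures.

R_total = 29.14 + 2.165 = 31.305 ft²·°F·h/BTU
Q = A·ΔT/R = 962.6 × (63.48 − (-3.131)) / 31.305 = 2048.2 BTU/h

2048 BTU/h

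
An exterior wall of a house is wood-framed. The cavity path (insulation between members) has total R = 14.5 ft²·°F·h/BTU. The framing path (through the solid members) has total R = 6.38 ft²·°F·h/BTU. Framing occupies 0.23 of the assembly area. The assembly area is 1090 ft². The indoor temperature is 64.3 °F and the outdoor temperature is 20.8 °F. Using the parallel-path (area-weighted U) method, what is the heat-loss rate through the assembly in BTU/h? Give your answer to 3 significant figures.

4230 BTU/h

U_eff = 0.77/14.5 + 0.23/6.38 = 0.0531 + 0.03605 = 0.08915
R_eff = 1/U_eff = 11.22 ft²·°F·h/BTU
Q = 1090 × (64.3 − 20.8) / 11.22 = 4227 BTU/h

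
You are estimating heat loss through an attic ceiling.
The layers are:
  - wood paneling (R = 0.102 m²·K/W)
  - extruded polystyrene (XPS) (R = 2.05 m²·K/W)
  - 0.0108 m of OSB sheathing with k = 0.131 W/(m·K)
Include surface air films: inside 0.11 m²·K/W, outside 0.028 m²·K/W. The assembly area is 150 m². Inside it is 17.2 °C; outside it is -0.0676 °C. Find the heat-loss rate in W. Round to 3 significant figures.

0.0108/0.131 = 0.08244
R_total = 0.11 + 0.102 + 2.05 + 0.08244 + 0.028 = 2.372 m²·K/W
Q = A·ΔT/R = 150 × (17.2 − (-0.0676)) / 2.372 = 1092 W

1090 W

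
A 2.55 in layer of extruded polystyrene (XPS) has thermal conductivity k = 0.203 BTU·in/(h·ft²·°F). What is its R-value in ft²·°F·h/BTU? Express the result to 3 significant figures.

12.6 ft²·°F·h/BTU

R = L/k = 2.55/0.203 = 12.56 ft²·°F·h/BTU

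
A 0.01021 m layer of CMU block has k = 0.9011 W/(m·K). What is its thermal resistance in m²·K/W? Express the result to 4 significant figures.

0.01133 m²·K/W

R = L/k = 0.01021/0.9011 = 0.011331 m²·K/W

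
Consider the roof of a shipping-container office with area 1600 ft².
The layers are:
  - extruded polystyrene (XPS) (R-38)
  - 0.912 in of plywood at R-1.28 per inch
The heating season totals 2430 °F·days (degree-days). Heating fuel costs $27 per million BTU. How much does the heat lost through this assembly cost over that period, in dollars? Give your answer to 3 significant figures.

0.912 × 1.28 = 1.167
R_total = 38 + 1.167 = 39.17 ft²·°F·h/BTU
E = A × HDD × 24 / R = 1600 × 2430 × 24 / 39.17 = 2382000 BTU
Cost = 2382000/10⁶ × 27 = $64.32

64.3 dollars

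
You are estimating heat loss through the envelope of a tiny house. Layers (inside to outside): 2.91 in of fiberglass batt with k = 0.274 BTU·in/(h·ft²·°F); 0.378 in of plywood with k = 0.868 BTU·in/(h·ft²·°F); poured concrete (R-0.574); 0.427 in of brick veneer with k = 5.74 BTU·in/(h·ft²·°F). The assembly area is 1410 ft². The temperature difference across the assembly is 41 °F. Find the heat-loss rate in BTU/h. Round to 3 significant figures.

4940 BTU/h

2.91/0.274 = 10.62
0.378/0.868 = 0.4355
0.427/5.74 = 0.07439
R_total = 10.62 + 0.4355 + 0.574 + 0.07439 = 11.7 ft²·°F·h/BTU
Q = A·ΔT/R = 1410 × 41 / 11.7 = 4939 BTU/h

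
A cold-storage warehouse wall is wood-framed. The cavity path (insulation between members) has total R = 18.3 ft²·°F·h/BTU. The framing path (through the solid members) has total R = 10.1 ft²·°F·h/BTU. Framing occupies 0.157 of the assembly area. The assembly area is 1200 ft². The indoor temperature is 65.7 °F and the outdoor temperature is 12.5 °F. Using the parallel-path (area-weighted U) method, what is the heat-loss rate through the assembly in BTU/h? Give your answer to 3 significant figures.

3930 BTU/h

U_eff = 0.843/18.3 + 0.157/10.1 = 0.04607 + 0.01554 = 0.06161
R_eff = 1/U_eff = 16.23 ft²·°F·h/BTU
Q = 1200 × (65.7 − 12.5) / 16.23 = 3933 BTU/h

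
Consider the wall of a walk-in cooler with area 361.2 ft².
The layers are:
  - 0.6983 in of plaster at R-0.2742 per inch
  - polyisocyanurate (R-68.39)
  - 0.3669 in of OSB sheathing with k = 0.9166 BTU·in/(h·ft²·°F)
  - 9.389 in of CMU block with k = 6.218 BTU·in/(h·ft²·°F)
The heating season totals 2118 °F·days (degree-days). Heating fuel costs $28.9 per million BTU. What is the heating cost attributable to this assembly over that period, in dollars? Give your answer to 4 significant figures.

7.527 dollars

0.6983 × 0.2742 = 0.19147
0.3669/0.9166 = 0.40028
9.389/6.218 = 1.51
R_total = 0.19147 + 68.39 + 0.40028 + 1.51 = 70.492 ft²·°F·h/BTU
E = A × HDD × 24 / R = 361.2 × 2118 × 24 / 70.492 = 260460 BTU
Cost = 260460/10⁶ × 28.9 = $7.5274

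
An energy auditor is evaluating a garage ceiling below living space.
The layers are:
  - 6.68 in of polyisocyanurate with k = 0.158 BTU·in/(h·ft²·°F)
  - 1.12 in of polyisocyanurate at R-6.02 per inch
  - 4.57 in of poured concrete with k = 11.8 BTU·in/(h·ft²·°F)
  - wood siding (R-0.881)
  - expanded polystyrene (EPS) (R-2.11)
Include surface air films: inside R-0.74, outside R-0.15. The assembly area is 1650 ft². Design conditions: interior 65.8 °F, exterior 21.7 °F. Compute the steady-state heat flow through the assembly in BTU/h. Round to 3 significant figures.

1370 BTU/h

6.68/0.158 = 42.28
1.12 × 6.02 = 6.742
4.57/11.8 = 0.3873
R_total = 0.74 + 42.28 + 6.742 + 0.3873 + 0.881 + 2.11 + 0.15 = 53.29 ft²·°F·h/BTU
Q = A·ΔT/R = 1650 × (65.8 − 21.7) / 53.29 = 1365 BTU/h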